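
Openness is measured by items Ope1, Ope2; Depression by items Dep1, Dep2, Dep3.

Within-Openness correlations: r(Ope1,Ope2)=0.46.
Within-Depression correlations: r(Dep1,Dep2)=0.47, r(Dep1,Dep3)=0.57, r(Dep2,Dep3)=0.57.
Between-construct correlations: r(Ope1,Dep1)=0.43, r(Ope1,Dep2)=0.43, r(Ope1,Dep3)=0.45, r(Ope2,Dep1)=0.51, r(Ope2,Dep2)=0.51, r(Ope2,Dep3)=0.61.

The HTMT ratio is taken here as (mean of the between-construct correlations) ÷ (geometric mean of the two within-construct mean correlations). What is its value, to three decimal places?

Between-construct mean = 2.94/6 = 0.4900.
Mean within-Ope = 0.46/1 = 0.4600; mean within-Dep = 1.61/3 = 0.5367.
Geometric mean = √(0.4600 × 0.5367) = 0.4969.
HTMT = 0.4900 / 0.4969 = 0.986.

0.986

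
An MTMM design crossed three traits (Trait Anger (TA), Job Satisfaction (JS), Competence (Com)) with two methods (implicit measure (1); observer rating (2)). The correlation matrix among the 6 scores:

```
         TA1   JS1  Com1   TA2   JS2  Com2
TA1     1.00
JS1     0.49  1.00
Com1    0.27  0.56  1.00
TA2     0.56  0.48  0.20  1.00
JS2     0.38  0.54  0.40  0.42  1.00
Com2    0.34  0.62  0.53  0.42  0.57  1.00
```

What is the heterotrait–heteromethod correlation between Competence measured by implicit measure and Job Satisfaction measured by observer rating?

Different traits and methods: r(Com1, JS2) = 0.40.

0.40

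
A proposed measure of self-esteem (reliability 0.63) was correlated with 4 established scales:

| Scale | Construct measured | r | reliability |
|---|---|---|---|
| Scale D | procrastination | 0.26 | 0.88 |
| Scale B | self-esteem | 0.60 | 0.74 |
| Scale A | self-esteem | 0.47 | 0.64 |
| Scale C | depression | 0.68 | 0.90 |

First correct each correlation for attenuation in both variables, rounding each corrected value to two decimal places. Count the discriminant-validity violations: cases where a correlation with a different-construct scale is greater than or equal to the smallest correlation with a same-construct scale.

1

Disattenuated r (r / √(r_scale · r_new)):
  Scale D (disc): 0.26 / √(0.88·0.63) = 0.35
  Scale B (conv): 0.60 / √(0.74·0.63) = 0.88
  Scale A (conv): 0.47 / √(0.64·0.63) = 0.74
  Scale C (disc): 0.68 / √(0.90·0.63) = 0.90
Smallest convergent = 0.74. Discriminant values: 0.35, 0.90; count ≥ 0.74 → 1.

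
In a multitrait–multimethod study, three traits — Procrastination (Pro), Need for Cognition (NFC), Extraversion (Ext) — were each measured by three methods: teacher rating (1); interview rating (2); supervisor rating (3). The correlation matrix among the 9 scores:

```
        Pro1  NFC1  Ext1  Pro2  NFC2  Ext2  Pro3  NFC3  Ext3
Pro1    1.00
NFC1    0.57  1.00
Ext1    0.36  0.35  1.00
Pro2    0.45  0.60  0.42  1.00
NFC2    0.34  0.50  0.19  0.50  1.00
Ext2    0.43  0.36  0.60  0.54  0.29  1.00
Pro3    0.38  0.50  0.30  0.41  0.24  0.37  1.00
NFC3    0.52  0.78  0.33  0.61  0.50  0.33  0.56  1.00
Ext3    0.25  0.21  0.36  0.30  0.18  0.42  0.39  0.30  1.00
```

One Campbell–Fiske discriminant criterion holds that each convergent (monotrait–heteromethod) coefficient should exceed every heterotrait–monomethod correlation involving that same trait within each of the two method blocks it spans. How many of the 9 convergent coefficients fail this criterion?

Convergent coefficients and their comparison sets:
Pro (methods 1·2): 0.45 vs {0.57, 0.50, 0.36, 0.54} → fail.
Pro (methods 1·3): 0.38 vs {0.57, 0.56, 0.36, 0.39} → fail.
Pro (methods 2·3): 0.41 vs {0.50, 0.56, 0.54, 0.39} → fail.
NFC (methods 1·2): 0.50 vs {0.57, 0.50, 0.35, 0.29} → fail.
NFC (methods 1·3): 0.78 vs {0.57, 0.56, 0.35, 0.30} → pass.
NFC (methods 2·3): 0.50 vs {0.50, 0.56, 0.29, 0.30} → fail.
Ext (methods 1·2): 0.60 vs {0.36, 0.54, 0.35, 0.29} → pass.
Ext (methods 1·3): 0.36 vs {0.36, 0.39, 0.35, 0.30} → fail.
Ext (methods 2·3): 0.42 vs {0.54, 0.39, 0.29, 0.30} → fail.
7 of 9 fail.

7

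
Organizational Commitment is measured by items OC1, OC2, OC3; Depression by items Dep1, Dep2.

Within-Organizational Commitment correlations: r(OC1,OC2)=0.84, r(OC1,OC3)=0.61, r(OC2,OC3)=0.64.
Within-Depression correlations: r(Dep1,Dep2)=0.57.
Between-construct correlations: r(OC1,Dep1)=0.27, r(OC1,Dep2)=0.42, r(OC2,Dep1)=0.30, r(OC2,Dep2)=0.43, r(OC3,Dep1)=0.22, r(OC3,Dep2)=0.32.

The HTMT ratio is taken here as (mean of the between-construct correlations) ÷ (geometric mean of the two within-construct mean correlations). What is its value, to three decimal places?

Mean heterotrait r = 1.96/6 = 0.3267.
Mean within-OC = 2.09/3 = 0.6967; mean within-Dep = 0.57/1 = 0.5700.
Geometric mean = √(0.6967 × 0.5700) = 0.6302.
HTMT = 0.3267 / 0.6302 = 0.518.

0.518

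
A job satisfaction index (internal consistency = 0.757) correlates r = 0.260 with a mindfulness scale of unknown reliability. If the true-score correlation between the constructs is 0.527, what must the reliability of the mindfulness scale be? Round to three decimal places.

r_true = r_obs / √(r_xx · r_yy) ⇒ 0.527 = 0.260 / √(0.757 · r_yy).
√(0.757 · r_yy) = 0.260 / 0.527 = 0.4934; 0.757 · r_yy = 0.2434; r_yy = 0.2434 / 0.757 ≈ 0.322.

0.322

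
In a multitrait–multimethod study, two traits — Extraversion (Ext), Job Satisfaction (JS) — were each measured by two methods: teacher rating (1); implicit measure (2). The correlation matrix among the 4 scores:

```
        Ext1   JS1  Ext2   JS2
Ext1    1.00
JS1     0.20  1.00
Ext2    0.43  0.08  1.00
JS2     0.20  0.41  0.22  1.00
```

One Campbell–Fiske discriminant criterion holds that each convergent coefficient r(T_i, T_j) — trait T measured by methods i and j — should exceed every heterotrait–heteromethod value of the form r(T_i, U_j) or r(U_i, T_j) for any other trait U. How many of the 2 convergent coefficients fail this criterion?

0

Checking each validity diagonal entry against its comparison values:
Ext (methods 1·2): 0.43 vs {0.20, 0.08} → pass.
JS (methods 1·2): 0.41 vs {0.08, 0.20} → pass.
0 of 2 fail.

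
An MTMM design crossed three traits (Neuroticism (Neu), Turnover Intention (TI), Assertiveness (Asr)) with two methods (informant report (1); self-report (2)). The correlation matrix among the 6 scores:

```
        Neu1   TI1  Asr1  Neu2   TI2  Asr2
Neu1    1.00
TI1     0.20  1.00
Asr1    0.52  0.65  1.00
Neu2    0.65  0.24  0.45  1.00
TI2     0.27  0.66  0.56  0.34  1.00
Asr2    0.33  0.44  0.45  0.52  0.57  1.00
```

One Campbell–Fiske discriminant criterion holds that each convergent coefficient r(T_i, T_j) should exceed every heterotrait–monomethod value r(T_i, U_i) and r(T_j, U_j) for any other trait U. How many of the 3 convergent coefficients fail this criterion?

Convergent coefficients and their comparison sets:
Neu (methods 1·2): 0.65 vs {0.20, 0.34, 0.52, 0.52} → pass.
TI (methods 1·2): 0.66 vs {0.20, 0.34, 0.65, 0.57} → pass.
Asr (methods 1·2): 0.45 vs {0.52, 0.52, 0.65, 0.57} → fail.
1 of 3 fail.

1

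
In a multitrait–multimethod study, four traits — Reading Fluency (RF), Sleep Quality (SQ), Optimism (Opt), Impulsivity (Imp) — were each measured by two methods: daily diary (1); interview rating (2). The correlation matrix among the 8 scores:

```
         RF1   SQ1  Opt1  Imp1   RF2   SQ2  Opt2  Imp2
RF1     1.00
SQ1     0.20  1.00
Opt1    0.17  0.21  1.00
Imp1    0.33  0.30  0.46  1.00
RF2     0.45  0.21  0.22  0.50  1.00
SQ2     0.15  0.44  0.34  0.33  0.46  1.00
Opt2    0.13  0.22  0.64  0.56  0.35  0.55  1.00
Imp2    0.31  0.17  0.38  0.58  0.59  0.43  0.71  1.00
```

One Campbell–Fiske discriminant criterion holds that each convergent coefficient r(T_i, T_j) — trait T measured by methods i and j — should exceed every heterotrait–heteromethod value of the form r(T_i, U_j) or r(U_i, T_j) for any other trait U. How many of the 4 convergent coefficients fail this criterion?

1

Checking each validity diagonal entry against its comparison values:
RF (methods 1·2): 0.45 vs {0.15, 0.21, 0.13, 0.22, 0.31, 0.50} → fail.
SQ (methods 1·2): 0.44 vs {0.21, 0.15, 0.22, 0.34, 0.17, 0.33} → pass.
Opt (methods 1·2): 0.64 vs {0.22, 0.13, 0.34, 0.22, 0.38, 0.56} → pass.
Imp (methods 1·2): 0.58 vs {0.50, 0.31, 0.33, 0.17, 0.56, 0.38} → pass.
1 of 4 fail.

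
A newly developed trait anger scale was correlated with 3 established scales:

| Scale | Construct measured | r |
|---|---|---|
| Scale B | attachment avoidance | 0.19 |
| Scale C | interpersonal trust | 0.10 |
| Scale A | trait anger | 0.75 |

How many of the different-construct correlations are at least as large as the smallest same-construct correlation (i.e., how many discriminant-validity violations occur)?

0

Convergent (same construct = trait anger): Scale A.
Smallest convergent = 0.75. Discriminant values: 0.19, 0.10; count ≥ 0.75 → 0.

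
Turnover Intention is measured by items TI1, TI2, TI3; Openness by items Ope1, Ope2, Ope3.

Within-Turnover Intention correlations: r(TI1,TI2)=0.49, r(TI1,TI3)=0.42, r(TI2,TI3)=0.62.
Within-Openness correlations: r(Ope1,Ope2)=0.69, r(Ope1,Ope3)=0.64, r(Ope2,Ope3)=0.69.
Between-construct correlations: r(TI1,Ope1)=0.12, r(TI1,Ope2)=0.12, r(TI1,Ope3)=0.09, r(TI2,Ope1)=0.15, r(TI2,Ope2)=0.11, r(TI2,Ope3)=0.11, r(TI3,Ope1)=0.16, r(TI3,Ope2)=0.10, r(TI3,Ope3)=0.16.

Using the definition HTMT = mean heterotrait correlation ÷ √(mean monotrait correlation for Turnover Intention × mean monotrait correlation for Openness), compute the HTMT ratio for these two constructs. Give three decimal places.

Mean between = 1.12/9 = 0.1244.
Mean within-TI = 1.53/3 = 0.5100; mean within-Ope = 2.02/3 = 0.6733.
Geometric mean = √(0.5100 × 0.6733) = 0.5860.
HTMT = 0.1244 / 0.5860 = 0.212.

0.212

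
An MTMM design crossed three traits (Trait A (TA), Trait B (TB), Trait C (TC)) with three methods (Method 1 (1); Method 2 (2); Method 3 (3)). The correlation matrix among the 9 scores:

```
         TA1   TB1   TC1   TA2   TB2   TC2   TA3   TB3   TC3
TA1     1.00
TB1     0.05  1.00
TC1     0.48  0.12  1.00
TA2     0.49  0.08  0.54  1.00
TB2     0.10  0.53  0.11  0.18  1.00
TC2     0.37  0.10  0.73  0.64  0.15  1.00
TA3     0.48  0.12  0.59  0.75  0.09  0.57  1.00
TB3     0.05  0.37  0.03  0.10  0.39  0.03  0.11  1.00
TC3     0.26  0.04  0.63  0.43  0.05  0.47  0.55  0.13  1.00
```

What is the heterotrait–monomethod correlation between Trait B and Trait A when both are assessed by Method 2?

Different traits, same method: r(TB2, TA2) = 0.18.

0.18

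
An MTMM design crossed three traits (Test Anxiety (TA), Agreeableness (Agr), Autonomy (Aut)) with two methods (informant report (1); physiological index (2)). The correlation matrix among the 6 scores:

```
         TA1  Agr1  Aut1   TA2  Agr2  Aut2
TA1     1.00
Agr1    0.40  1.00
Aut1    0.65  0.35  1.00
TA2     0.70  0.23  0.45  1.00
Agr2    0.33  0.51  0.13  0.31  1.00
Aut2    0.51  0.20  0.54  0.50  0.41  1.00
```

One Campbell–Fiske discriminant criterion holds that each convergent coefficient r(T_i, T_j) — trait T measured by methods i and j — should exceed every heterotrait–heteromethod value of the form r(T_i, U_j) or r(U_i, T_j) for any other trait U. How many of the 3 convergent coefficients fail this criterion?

0

Checking each validity diagonal entry against its comparison values:
TA (methods 1·2): 0.70 vs {0.33, 0.23, 0.51, 0.45} → pass.
Agr (methods 1·2): 0.51 vs {0.23, 0.33, 0.20, 0.13} → pass.
Aut (methods 1·2): 0.54 vs {0.45, 0.51, 0.13, 0.20} → pass.
0 of 3 fail.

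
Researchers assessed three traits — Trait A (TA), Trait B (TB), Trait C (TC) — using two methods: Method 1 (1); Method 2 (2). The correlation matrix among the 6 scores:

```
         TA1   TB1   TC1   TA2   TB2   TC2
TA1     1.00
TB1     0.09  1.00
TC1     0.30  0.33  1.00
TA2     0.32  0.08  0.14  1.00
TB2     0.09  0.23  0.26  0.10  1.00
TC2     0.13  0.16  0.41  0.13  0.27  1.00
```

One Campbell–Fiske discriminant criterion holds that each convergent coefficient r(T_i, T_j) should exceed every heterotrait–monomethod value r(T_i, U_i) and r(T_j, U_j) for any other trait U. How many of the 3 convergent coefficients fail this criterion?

Checking each validity diagonal entry against its comparison values:
TA (methods 1·2): 0.32 vs {0.09, 0.10, 0.30, 0.13} → pass.
TB (methods 1·2): 0.23 vs {0.09, 0.10, 0.33, 0.27} → fail.
TC (methods 1·2): 0.41 vs {0.30, 0.13, 0.33, 0.27} → pass.
1 of 3 fail.

1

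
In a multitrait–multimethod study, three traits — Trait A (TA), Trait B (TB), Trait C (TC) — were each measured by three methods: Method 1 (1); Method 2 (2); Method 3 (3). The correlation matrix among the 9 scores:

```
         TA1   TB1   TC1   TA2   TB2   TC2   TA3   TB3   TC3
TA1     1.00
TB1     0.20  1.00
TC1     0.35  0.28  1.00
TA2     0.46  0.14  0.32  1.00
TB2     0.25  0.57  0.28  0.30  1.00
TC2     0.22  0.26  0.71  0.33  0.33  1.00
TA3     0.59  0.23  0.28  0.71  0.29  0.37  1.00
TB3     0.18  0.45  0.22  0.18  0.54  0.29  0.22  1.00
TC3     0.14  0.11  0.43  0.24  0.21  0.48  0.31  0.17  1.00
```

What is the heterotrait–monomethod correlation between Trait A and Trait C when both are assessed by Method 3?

0.31

Different traits, same method: r(TA3, TC3) = 0.31.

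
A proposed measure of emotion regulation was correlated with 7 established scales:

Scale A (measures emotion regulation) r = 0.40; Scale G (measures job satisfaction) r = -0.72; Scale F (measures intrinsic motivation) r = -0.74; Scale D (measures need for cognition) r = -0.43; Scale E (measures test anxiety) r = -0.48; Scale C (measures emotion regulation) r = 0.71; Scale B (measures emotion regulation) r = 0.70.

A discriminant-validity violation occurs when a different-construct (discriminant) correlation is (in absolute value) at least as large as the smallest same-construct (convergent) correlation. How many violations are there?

Convergent (same construct = emotion regulation): Scale A, Scale C, Scale B.
Smallest convergent = 0.40. Discriminant |r|: 0.72, 0.74, 0.43, 0.48; count ≥ 0.40 → 4.

4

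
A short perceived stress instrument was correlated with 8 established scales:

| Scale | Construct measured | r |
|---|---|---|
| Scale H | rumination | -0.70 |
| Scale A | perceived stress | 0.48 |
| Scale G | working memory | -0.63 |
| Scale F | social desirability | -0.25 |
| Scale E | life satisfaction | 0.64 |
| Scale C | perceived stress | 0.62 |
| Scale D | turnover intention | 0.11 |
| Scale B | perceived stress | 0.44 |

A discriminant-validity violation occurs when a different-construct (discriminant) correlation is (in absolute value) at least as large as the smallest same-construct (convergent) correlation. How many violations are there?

3

Convergent (same construct = perceived stress): Scale A, Scale C, Scale B.
Smallest convergent = 0.44. Discriminant |r|: 0.70, 0.63, 0.25, 0.64, 0.11; count ≥ 0.44 → 3.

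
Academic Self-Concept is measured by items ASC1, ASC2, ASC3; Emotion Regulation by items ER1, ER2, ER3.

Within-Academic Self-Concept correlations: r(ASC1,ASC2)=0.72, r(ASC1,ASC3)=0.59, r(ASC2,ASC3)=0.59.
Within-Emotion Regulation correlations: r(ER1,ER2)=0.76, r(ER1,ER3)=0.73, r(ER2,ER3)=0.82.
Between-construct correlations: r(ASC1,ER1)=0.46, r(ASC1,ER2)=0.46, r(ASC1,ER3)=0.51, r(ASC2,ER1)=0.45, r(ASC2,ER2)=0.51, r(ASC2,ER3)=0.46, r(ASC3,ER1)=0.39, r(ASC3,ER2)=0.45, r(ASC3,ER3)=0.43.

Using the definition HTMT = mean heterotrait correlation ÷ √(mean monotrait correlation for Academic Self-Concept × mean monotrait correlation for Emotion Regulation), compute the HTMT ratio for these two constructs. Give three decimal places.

Between-construct mean = 4.12/9 = 0.4578.
Mean within-ASC = 1.90/3 = 0.6333; mean within-ER = 2.31/3 = 0.7700.
Geometric mean = √(0.6333 × 0.7700) = 0.6983.
HTMT = 0.4578 / 0.6983 = 0.656.

0.656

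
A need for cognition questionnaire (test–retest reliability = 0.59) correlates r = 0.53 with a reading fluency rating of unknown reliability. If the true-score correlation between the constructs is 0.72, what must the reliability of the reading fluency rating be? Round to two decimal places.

0.92

r_true = r_obs / √(r_xx · r_yy) ⇒ 0.72 = 0.53 / √(0.59 · r_yy).
√(0.59 · r_yy) = 0.53 / 0.72 = 0.7361; 0.59 · r_yy = 0.5418; r_yy = 0.5418 / 0.59 ≈ 0.92.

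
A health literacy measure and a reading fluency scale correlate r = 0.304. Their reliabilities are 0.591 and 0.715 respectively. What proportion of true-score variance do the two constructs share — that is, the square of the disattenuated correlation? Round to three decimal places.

Disattenuated r = 0.304 / √(0.591 × 0.715) = 0.304 / 0.6500 = 0.4677.
Shared true-score variance = 0.4677² = 0.2187 ≈ 0.219.

0.219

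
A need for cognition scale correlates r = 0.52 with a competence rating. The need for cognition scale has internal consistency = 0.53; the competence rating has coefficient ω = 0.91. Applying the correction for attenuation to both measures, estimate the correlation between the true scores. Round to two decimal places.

r_true = r_obs / √(r_xx · r_yy) = 0.52 / √(0.53 × 0.91) = 0.52 / √0.4823 = 0.52 / 0.6945 ≈ 0.75.

0.75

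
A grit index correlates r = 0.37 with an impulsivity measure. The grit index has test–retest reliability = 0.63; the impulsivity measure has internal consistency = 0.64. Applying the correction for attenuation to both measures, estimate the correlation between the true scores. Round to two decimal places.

0.58

r_true = r_obs / √(r_xx · r_yy) = 0.37 / √(0.63 × 0.64) = 0.37 / √0.4032 = 0.37 / 0.6350 ≈ 0.58.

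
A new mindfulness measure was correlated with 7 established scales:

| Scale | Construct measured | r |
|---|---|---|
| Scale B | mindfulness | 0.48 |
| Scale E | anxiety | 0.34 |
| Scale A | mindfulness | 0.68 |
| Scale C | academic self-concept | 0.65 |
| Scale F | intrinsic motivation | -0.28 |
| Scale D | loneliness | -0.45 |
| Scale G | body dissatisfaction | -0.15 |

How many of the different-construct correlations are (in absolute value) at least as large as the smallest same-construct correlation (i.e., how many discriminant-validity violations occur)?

1

Convergent (same construct = mindfulness): Scale B, Scale A.
Smallest convergent = 0.48. Discriminant |r|: 0.34, 0.65, 0.28, 0.45, 0.15; count ≥ 0.48 → 1.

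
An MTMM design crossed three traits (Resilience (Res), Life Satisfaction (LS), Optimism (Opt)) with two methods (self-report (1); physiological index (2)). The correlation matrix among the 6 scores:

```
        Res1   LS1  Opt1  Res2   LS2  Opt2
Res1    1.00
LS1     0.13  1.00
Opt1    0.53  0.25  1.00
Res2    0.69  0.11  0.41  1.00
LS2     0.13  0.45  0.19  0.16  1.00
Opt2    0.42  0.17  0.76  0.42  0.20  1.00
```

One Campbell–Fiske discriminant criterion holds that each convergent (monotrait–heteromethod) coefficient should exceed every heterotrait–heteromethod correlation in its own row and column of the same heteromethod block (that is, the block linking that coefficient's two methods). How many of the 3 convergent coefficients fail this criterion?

0

Convergent coefficients and their comparison sets:
Res (methods 1·2): 0.69 vs {0.13, 0.11, 0.42, 0.41} → pass.
LS (methods 1·2): 0.45 vs {0.11, 0.13, 0.17, 0.19} → pass.
Opt (methods 1·2): 0.76 vs {0.41, 0.42, 0.19, 0.17} → pass.
0 of 3 fail.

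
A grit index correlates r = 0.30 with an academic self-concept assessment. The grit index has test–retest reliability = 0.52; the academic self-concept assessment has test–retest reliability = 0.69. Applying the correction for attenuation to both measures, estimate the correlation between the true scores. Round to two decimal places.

r_true = r_obs / √(r_xx · r_yy) = 0.30 / √(0.52 × 0.69) = 0.30 / √0.3588 = 0.30 / 0.5990 ≈ 0.50.

0.50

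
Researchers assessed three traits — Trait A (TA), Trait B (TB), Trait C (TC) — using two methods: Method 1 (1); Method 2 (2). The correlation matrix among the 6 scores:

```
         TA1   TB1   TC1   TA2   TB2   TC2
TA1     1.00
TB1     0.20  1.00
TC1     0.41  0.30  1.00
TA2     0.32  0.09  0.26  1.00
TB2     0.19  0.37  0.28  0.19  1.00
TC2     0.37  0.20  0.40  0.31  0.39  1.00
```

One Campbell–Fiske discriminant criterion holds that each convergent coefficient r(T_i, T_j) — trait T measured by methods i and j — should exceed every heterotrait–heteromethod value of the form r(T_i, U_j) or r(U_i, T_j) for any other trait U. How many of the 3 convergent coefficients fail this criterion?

Checking each validity diagonal entry against its comparison values:
TA (methods 1·2): 0.32 vs {0.19, 0.09, 0.37, 0.26} → fail.
TB (methods 1·2): 0.37 vs {0.09, 0.19, 0.20, 0.28} → pass.
TC (methods 1·2): 0.40 vs {0.26, 0.37, 0.28, 0.20} → pass.
1 of 3 fail.

1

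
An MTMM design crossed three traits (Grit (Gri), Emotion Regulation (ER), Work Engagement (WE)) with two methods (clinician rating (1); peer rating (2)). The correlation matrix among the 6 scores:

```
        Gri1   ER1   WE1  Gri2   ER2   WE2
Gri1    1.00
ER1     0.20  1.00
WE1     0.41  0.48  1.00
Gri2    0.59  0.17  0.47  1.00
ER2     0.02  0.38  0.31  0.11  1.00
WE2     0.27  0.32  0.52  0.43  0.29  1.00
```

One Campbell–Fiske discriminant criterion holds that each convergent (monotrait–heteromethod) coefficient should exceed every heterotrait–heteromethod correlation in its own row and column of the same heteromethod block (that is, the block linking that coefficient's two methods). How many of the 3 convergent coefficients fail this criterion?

0

Checking each validity diagonal entry against its comparison values:
Gri (methods 1·2): 0.59 vs {0.02, 0.17, 0.27, 0.47} → pass.
ER (methods 1·2): 0.38 vs {0.17, 0.02, 0.32, 0.31} → pass.
WE (methods 1·2): 0.52 vs {0.47, 0.27, 0.31, 0.32} → pass.
0 of 3 fail.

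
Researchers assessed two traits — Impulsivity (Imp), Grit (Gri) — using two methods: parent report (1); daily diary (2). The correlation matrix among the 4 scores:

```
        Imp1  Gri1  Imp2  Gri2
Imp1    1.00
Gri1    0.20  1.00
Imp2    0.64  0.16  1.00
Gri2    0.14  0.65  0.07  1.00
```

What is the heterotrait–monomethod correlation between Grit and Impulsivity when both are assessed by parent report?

Different traits, same method: r(Gri1, Imp1) = 0.20.

0.20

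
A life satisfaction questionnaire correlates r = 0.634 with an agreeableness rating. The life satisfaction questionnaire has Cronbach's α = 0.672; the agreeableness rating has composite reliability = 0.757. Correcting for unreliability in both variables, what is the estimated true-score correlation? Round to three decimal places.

r_true = r_obs / √(r_xx · r_yy) = 0.634 / √(0.672 × 0.757) = 0.634 / √0.508704 = 0.634 / 0.7132 ≈ 0.889.

0.889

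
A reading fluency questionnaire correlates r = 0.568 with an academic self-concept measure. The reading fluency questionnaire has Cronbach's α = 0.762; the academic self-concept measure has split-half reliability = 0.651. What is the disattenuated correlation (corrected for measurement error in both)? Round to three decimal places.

0.806

r_true = r_obs / √(r_xx · r_yy) = 0.568 / √(0.762 × 0.651) = 0.568 / √0.496062 = 0.568 / 0.7043 ≈ 0.806.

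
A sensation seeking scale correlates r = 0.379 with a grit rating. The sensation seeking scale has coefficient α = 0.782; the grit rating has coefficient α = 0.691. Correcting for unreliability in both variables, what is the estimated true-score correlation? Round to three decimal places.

r_true = r_obs / √(r_xx · r_yy) = 0.379 / √(0.782 × 0.691) = 0.379 / √0.540362 = 0.379 / 0.7351 ≈ 0.516.

0.516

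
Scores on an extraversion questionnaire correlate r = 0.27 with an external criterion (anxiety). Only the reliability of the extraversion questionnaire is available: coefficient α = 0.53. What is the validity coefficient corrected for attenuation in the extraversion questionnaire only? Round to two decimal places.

Single correction: r_c = r_obs / √r_xx = 0.27 / √0.53 = 0.27 / 0.7280 ≈ 0.37.

0.37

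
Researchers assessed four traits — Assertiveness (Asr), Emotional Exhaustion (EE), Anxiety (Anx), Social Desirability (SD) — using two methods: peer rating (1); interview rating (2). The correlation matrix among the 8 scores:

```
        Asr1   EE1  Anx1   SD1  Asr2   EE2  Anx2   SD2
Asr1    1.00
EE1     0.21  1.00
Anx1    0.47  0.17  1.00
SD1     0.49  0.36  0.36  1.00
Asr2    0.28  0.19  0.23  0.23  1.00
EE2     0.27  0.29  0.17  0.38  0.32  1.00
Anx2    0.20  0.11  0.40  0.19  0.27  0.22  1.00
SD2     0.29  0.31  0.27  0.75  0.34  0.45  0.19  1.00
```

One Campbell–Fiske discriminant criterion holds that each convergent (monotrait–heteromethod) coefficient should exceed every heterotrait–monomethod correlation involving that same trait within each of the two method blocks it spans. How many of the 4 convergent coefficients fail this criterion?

Checking each validity diagonal entry against its comparison values:
Asr (methods 1·2): 0.28 vs {0.21, 0.32, 0.47, 0.27, 0.49, 0.34} → fail.
EE (methods 1·2): 0.29 vs {0.21, 0.32, 0.17, 0.22, 0.36, 0.45} → fail.
Anx (methods 1·2): 0.40 vs {0.47, 0.27, 0.17, 0.22, 0.36, 0.19} → fail.
SD (methods 1·2): 0.75 vs {0.49, 0.34, 0.36, 0.45, 0.36, 0.19} → pass.
3 of 4 fail.

3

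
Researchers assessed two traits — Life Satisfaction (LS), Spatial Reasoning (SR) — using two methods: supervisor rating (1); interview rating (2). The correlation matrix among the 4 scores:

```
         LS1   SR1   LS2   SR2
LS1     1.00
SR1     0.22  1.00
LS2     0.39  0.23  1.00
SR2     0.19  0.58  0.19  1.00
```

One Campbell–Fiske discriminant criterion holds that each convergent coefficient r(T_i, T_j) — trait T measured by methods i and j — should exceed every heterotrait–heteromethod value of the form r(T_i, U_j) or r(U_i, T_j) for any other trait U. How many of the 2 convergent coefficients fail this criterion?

Convergent coefficients and their comparison sets:
LS (methods 1·2): 0.39 vs {0.19, 0.23} → pass.
SR (methods 1·2): 0.58 vs {0.23, 0.19} → pass.
0 of 2 fail.

0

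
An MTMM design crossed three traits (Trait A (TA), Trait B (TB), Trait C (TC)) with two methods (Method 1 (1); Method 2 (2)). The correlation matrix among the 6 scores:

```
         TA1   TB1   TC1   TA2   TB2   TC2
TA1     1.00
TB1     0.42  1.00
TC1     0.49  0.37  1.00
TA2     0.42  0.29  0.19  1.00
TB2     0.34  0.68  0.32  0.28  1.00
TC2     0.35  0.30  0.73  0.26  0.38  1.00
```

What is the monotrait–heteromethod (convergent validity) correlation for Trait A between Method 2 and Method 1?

Same trait (TA), different methods: r(TA2, TA1) = 0.42.

0.42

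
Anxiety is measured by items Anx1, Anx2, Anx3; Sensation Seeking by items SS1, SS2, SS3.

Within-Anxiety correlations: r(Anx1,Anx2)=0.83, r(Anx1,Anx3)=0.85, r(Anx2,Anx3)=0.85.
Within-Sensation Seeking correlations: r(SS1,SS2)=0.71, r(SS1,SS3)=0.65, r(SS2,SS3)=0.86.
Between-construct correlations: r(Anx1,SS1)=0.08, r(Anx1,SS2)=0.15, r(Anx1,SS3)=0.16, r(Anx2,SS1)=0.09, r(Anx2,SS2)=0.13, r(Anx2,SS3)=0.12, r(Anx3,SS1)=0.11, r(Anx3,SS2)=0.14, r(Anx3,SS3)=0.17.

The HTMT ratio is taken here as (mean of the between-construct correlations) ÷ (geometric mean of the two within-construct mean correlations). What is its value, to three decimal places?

Mean between = 1.15/9 = 0.1278.
Mean within-Anx = 2.53/3 = 0.8433; mean within-SS = 2.22/3 = 0.7400.
Geometric mean = √(0.8433 × 0.7400) = 0.7900.
HTMT = 0.1278 / 0.7900 = 0.162.

0.162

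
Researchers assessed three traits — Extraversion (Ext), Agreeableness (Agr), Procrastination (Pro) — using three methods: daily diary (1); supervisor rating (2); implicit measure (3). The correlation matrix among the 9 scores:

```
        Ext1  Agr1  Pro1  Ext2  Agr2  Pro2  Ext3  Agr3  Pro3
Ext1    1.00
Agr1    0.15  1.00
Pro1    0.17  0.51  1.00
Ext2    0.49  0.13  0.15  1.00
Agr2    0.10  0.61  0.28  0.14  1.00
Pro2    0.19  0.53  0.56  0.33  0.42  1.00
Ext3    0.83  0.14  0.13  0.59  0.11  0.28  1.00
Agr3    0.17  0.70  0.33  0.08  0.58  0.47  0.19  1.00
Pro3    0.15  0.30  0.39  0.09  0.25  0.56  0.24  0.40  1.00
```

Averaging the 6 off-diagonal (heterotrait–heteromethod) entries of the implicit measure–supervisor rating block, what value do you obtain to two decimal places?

0.21

HTHM values (method 3 × method 2): 0.11, 0.28, 0.08, 0.47, 0.09, 0.25; mean = 1.28/6 = 0.21.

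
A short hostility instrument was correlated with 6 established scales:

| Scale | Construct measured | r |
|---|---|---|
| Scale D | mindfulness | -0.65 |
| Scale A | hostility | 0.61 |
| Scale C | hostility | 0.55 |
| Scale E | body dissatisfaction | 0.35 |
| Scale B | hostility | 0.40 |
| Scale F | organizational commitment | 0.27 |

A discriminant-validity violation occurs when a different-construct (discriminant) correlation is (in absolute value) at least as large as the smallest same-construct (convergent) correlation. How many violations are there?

Convergent (same construct = hostility): Scale A, Scale C, Scale B.
Smallest convergent = 0.40. Discriminant |r|: 0.65, 0.35, 0.27; count ≥ 0.40 → 1.

1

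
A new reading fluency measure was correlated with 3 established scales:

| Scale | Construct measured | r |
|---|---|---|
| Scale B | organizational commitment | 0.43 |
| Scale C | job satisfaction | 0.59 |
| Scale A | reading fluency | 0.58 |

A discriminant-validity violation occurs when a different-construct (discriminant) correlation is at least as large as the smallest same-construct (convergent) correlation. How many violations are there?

1

Convergent (same construct = reading fluency): Scale A.
Smallest convergent = 0.58. Discriminant values: 0.43, 0.59; count ≥ 0.58 → 1.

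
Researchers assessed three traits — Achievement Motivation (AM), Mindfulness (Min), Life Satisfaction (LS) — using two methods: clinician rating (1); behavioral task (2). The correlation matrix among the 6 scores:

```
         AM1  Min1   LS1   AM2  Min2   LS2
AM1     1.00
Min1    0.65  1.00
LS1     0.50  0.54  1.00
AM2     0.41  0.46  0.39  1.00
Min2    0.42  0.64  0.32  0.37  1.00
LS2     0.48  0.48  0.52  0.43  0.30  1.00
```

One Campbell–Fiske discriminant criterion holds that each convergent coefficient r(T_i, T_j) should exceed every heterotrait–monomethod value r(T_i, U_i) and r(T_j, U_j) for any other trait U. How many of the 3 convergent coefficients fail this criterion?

3

Convergent coefficients and their comparison sets:
AM (methods 1·2): 0.41 vs {0.65, 0.37, 0.50, 0.43} → fail.
Min (methods 1·2): 0.64 vs {0.65, 0.37, 0.54, 0.30} → fail.
LS (methods 1·2): 0.52 vs {0.50, 0.43, 0.54, 0.30} → fail.
3 of 3 fail.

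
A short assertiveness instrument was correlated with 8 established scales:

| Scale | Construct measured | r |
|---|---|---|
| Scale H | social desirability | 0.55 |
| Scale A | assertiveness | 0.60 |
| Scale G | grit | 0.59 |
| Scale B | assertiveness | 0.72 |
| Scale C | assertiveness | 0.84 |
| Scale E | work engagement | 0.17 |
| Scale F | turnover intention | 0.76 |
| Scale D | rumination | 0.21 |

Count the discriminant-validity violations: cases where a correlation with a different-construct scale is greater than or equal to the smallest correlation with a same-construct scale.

1

Convergent (same construct = assertiveness): Scale A, Scale B, Scale C.
Smallest convergent = 0.60. Discriminant values: 0.55, 0.59, 0.17, 0.76, 0.21; count ≥ 0.60 → 1.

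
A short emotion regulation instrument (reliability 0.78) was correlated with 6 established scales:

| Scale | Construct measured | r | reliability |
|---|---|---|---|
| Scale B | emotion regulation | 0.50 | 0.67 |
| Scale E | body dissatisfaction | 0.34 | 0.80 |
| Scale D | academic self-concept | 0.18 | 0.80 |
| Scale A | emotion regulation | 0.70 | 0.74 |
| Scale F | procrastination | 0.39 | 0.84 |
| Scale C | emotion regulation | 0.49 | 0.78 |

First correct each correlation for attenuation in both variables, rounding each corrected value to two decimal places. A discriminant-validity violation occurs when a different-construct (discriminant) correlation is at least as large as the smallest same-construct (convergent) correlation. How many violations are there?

0

Disattenuated r (r / √(r_scale · r_new)):
  Scale B (conv): 0.50 / √(0.67·0.78) = 0.69
  Scale E (disc): 0.34 / √(0.80·0.78) = 0.43
  Scale D (disc): 0.18 / √(0.80·0.78) = 0.23
  Scale A (conv): 0.70 / √(0.74·0.78) = 0.92
  Scale F (disc): 0.39 / √(0.84·0.78) = 0.48
  Scale C (conv): 0.49 / √(0.78·0.78) = 0.63
Smallest convergent = 0.63. Discriminant values: 0.43, 0.23, 0.48; count ≥ 0.63 → 0.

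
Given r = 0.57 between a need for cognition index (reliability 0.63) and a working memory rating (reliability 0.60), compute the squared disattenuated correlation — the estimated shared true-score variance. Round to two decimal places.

Disattenuated r = 0.57 / √(0.63 × 0.60) = 0.57 / 0.6148 = 0.9271.
Shared true-score variance = 0.9271² = 0.8595 ≈ 0.86.

0.86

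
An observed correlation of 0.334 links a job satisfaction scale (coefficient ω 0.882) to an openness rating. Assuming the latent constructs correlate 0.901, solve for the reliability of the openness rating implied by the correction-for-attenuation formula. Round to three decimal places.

r_true = r_obs / √(r_xx · r_yy) ⇒ 0.901 = 0.334 / √(0.882 · r_yy).
√(0.882 · r_yy) = 0.334 / 0.901 = 0.3707; 0.882 · r_yy = 0.1374; r_yy = 0.1374 / 0.882 ≈ 0.156.

0.156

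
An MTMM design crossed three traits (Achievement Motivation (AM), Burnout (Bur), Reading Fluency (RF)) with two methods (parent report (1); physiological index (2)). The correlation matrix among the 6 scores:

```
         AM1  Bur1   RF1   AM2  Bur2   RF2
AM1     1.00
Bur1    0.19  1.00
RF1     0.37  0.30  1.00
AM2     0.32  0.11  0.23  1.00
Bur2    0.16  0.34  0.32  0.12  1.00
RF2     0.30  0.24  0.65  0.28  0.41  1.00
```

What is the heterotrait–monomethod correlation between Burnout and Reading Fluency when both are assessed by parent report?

Different traits, same method: r(Bur1, RF1) = 0.30.

0.30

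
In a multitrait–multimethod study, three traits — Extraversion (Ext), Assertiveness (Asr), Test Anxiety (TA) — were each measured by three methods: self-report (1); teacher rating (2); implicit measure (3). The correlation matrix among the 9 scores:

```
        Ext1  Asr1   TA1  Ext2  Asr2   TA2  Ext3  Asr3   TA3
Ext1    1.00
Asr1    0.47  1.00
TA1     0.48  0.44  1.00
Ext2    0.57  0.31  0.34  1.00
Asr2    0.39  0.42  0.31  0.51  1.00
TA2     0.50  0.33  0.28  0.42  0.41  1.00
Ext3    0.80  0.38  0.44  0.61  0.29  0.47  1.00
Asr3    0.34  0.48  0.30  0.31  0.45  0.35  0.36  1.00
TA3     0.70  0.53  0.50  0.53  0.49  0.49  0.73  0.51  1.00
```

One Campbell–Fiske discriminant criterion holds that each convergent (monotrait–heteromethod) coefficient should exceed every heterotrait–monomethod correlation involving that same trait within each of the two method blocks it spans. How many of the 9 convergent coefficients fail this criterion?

7

Each convergent coefficient versus the relevant comparison correlations:
Ext (methods 1·2): 0.57 vs {0.47, 0.51, 0.48, 0.42} → pass.
Ext (methods 1·3): 0.80 vs {0.47, 0.36, 0.48, 0.73} → pass.
Ext (methods 2·3): 0.61 vs {0.51, 0.36, 0.42, 0.73} → fail.
Asr (methods 1·2): 0.42 vs {0.47, 0.51, 0.44, 0.41} → fail.
Asr (methods 1·3): 0.48 vs {0.47, 0.36, 0.44, 0.51} → fail.
Asr (methods 2·3): 0.45 vs {0.51, 0.36, 0.41, 0.51} → fail.
TA (methods 1·2): 0.28 vs {0.48, 0.42, 0.44, 0.41} → fail.
TA (methods 1·3): 0.50 vs {0.48, 0.73, 0.44, 0.51} → fail.
TA (methods 2·3): 0.49 vs {0.42, 0.73, 0.41, 0.51} → fail.
7 of 9 fail.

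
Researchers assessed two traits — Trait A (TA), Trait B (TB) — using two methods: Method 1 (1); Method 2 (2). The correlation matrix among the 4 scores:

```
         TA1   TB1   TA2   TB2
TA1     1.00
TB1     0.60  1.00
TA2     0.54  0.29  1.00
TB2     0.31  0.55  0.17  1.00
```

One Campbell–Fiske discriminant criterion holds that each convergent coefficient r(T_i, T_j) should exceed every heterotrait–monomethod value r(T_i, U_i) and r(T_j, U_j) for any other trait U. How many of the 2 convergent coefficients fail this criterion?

2

Each convergent coefficient versus the relevant comparison correlations:
TA (methods 1·2): 0.54 vs {0.60, 0.17} → fail.
TB (methods 1·2): 0.55 vs {0.60, 0.17} → fail.
2 of 2 fail.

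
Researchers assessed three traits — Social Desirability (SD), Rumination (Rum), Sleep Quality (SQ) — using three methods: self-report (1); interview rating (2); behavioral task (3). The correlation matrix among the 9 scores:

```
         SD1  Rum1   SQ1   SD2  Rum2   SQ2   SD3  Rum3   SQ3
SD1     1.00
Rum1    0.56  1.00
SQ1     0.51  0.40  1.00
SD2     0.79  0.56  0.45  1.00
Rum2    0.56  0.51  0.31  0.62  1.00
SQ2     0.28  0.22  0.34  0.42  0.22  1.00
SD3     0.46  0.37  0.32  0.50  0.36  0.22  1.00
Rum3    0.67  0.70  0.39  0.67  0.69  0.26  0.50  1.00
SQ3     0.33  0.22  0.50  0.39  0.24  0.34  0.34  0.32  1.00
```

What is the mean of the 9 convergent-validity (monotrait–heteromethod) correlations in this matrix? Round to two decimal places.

0.54

Convergent values: 0.79, 0.46, 0.50, 0.51, 0.70, 0.69, 0.34, 0.50, 0.34; mean = 4.83/9 = 0.54.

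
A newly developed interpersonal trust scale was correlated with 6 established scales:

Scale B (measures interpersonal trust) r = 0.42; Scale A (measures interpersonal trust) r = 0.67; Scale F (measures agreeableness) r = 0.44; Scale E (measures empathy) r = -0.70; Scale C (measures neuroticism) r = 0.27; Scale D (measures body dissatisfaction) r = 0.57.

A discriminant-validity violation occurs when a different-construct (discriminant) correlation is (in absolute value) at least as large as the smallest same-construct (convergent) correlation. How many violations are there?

Convergent (same construct = interpersonal trust): Scale B, Scale A.
Smallest convergent = 0.42. Discriminant |r|: 0.44, 0.70, 0.27, 0.57; count ≥ 0.42 → 3.

3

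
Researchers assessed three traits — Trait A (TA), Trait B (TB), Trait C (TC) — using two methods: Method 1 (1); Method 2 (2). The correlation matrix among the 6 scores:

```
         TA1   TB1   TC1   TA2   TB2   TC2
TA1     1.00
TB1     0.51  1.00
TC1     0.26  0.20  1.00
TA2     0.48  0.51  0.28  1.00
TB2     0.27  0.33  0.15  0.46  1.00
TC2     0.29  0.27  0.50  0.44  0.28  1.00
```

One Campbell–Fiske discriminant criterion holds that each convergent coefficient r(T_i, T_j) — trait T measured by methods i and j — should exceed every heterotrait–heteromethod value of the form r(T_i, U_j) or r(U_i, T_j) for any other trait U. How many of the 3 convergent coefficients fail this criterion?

2

Each convergent coefficient versus the relevant comparison correlations:
TA (methods 1·2): 0.48 vs {0.27, 0.51, 0.29, 0.28} → fail.
TB (methods 1·2): 0.33 vs {0.51, 0.27, 0.27, 0.15} → fail.
TC (methods 1·2): 0.50 vs {0.28, 0.29, 0.15, 0.27} → pass.
2 of 3 fail.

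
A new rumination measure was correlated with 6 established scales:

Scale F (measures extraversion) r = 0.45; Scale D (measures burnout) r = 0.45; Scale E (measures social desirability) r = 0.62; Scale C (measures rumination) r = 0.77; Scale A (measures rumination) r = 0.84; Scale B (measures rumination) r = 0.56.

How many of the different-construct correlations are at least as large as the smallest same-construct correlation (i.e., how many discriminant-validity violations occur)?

Convergent (same construct = rumination): Scale C, Scale A, Scale B.
Smallest convergent = 0.56. Discriminant values: 0.45, 0.45, 0.62; count ≥ 0.56 → 1.

1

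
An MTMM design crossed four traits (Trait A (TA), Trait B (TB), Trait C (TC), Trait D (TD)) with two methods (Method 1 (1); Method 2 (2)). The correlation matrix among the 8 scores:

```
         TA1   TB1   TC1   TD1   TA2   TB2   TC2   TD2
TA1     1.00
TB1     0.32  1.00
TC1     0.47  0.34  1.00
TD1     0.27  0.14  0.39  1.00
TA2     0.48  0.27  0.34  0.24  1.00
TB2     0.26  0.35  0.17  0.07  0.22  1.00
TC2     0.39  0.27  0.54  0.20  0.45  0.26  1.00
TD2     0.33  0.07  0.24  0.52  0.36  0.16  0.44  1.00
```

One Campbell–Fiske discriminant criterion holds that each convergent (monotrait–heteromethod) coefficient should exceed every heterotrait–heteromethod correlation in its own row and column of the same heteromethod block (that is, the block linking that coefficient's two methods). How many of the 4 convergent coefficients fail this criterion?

0

Convergent coefficients and their comparison sets:
TA (methods 1·2): 0.48 vs {0.26, 0.27, 0.39, 0.34, 0.33, 0.24} → pass.
TB (methods 1·2): 0.35 vs {0.27, 0.26, 0.27, 0.17, 0.07, 0.07} → pass.
TC (methods 1·2): 0.54 vs {0.34, 0.39, 0.17, 0.27, 0.24, 0.20} → pass.
TD (methods 1·2): 0.52 vs {0.24, 0.33, 0.07, 0.07, 0.20, 0.24} → pass.
0 of 4 fail.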